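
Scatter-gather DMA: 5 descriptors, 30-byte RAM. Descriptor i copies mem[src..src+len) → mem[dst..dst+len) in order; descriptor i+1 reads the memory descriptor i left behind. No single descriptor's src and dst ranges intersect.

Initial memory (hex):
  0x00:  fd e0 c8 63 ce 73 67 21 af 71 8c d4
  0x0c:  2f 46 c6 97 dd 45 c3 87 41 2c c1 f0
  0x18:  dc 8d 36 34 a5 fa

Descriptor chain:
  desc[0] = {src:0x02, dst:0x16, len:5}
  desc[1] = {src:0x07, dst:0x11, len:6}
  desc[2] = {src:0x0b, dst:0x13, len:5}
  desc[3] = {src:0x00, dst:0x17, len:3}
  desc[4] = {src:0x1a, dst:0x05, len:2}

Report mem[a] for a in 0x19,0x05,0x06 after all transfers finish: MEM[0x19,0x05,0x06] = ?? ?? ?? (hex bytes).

MEM[0x19,0x05,0x06] = c8 67 34

#0 dst[0x16+5] := {0xc8,0x63,0xce,0x73,0x67}
#1 dst[0x11+6] := {0x21,0xaf,0x71,0x8c,0xd4,0x2f}
#2 dst[0x13+5] := {0xd4,0x2f,0x46,0xc6,0x97}
#3 dst[0x17+3] := {0xfd,0xe0,0xc8}
#4 dst[0x05+2] := {0x67,0x34}
query mem[0x19]=0xc8, mem[0x05]=0x67, mem[0x06]=0x34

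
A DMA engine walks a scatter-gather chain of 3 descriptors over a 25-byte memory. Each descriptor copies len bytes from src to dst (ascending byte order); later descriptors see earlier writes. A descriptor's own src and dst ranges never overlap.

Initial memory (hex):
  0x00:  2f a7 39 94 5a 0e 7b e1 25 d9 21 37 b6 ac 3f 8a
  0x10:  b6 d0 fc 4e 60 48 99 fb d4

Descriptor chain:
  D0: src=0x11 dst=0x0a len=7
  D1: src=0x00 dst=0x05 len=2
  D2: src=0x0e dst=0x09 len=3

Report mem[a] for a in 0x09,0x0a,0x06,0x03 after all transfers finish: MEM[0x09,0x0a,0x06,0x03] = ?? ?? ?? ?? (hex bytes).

MEM[0x09,0x0a,0x06,0x03] = 48 99 a7 94

[0] 0x11->0x0a len=7 : d0 fc 4e 60 48 99 fb
[1] 0x00->0x05 len=2 : 2f a7
[2] 0x0e->0x09 len=3 : 48 99 fb
query mem[0x09]=0x48, mem[0x0a]=0x99, mem[0x06]=0xa7, mem[0x03]=0x94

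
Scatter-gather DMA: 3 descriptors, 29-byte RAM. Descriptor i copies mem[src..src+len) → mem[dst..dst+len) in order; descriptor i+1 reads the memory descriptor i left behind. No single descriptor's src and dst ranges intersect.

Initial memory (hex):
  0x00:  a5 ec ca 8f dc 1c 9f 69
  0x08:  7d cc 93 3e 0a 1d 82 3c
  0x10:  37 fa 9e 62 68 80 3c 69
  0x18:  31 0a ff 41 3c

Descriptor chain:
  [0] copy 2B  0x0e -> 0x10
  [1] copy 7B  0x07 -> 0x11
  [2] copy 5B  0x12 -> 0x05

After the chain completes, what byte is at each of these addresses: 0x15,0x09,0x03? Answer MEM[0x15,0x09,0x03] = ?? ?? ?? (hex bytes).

[0] 0x0e->0x10 len=2 : 82 3c
[1] 0x07->0x11 len=7 : 69 7d cc 93 3e 0a 1d
[2] 0x12->0x05 len=5 : 7d cc 93 3e 0a
query mem[0x15]=0x3e, mem[0x09]=0x0a, mem[0x03]=0x8f

MEM[0x15,0x09,0x03] = 3e 0a 8f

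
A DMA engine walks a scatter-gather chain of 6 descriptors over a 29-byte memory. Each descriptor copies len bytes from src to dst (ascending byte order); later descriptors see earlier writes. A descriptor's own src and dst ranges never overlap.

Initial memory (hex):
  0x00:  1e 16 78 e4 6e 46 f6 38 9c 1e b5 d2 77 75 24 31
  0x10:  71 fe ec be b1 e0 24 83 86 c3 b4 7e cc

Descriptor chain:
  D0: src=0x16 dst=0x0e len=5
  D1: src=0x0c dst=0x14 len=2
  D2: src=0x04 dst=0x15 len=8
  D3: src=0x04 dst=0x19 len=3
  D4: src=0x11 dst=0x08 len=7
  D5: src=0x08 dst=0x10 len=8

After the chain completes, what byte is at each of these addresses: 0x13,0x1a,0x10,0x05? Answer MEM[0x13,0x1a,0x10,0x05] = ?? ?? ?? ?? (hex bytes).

MEM[0x13,0x1a,0x10,0x05] = 77 46 c3 46

D0: mem[0x0e..0x12] <- [24 83 86 c3 b4]
D1: mem[0x14..0x15] <- [77 75]
D2: mem[0x15..0x1c] <- [6e 46 f6 38 9c 1e b5 d2]
D3: mem[0x19..0x1b] <- [6e 46 f6]
D4: mem[0x08..0x0e] <- [c3 b4 be 77 6e 46 f6]
D5: mem[0x10..0x17] <- [c3 b4 be 77 6e 46 f6 83]
query mem[0x13]=0x77, mem[0x1a]=0x46, mem[0x10]=0xc3, mem[0x05]=0x46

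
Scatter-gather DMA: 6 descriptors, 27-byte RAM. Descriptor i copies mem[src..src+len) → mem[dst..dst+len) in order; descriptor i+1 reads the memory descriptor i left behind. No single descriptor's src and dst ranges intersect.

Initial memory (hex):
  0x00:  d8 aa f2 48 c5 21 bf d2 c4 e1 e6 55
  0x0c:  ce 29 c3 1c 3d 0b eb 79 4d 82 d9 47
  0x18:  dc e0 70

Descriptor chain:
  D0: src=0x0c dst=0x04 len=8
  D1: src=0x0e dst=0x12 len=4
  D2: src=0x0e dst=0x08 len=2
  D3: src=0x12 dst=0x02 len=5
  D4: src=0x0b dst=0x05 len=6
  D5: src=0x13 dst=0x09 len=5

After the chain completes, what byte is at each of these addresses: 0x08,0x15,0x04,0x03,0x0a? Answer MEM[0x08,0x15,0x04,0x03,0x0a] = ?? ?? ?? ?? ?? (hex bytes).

MEM[0x08,0x15,0x04,0x03,0x0a] = c3 0b 3d 1c 3d

D0: mem[0x04..0x0b] <- [ce 29 c3 1c 3d 0b eb 79]
D1: mem[0x12..0x15] <- [c3 1c 3d 0b]
D2: mem[0x08..0x09] <- [c3 1c]
D3: mem[0x02..0x06] <- [c3 1c 3d 0b d9]
D4: mem[0x05..0x0a] <- [79 ce 29 c3 1c 3d]
D5: mem[0x09..0x0d] <- [1c 3d 0b d9 47]
query mem[0x08]=0xc3, mem[0x15]=0x0b, mem[0x04]=0x3d, mem[0x03]=0x1c, mem[0x0a]=0x3d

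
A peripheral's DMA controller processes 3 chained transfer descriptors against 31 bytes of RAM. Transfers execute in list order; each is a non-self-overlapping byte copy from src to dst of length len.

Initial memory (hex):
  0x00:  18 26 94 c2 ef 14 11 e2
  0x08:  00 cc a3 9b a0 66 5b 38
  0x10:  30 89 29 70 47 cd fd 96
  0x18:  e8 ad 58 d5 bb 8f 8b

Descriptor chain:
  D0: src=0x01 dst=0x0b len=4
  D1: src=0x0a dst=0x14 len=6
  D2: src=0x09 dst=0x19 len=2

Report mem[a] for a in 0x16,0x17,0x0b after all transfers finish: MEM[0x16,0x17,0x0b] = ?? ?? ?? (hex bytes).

MEM[0x16,0x17,0x0b] = 94 c2 26

  after D0: wrote 4B at 0x0b = 2694c2ef
  after D1: wrote 6B at 0x14 = a32694c2ef38
  after D2: wrote 2B at 0x19 = cca3
query mem[0x16]=0x94, mem[0x17]=0xc2, mem[0x0b]=0x26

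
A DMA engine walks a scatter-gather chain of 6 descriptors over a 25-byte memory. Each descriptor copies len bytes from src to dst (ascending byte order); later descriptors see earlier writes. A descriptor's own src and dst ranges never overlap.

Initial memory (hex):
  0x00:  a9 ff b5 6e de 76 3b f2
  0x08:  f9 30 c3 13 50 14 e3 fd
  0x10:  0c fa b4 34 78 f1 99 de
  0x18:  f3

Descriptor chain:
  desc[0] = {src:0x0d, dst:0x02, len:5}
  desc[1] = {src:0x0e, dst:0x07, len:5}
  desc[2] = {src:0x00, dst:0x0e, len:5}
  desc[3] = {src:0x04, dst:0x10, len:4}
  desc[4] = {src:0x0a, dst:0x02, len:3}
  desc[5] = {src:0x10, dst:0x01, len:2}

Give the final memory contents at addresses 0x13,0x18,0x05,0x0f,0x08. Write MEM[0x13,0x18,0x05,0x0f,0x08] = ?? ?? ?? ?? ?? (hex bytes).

  after D0: wrote 5B at 0x02 = 14e3fd0cfa
  after D1: wrote 5B at 0x07 = e3fd0cfab4
  after D2: wrote 5B at 0x0e = a9ff14e3fd
  after D3: wrote 4B at 0x10 = fd0cfae3
  after D4: wrote 3B at 0x02 = fab450
  after D5: wrote 2B at 0x01 = fd0c
query mem[0x13]=0xe3, mem[0x18]=0xf3, mem[0x05]=0x0c, mem[0x0f]=0xff, mem[0x08]=0xfd

MEM[0x13,0x18,0x05,0x0f,0x08] = e3 f3 0c ff fd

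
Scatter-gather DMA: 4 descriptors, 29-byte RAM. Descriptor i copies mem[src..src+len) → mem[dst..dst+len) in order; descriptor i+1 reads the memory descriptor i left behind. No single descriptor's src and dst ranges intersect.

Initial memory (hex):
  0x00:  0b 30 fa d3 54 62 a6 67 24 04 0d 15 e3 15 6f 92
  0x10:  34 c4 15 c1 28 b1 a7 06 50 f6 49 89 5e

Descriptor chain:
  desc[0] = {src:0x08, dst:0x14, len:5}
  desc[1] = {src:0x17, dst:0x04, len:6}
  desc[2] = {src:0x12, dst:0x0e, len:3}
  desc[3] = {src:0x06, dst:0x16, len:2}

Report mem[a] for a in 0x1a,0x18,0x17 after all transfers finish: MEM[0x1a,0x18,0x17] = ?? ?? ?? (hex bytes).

MEM[0x1a,0x18,0x17] = 49 e3 49

D0: mem[0x14..0x18] <- [24 04 0d 15 e3]
D1: mem[0x04..0x09] <- [15 e3 f6 49 89 5e]
D2: mem[0x0e..0x10] <- [15 c1 24]
D3: mem[0x16..0x17] <- [f6 49]
query mem[0x1a]=0x49, mem[0x18]=0xe3, mem[0x17]=0x49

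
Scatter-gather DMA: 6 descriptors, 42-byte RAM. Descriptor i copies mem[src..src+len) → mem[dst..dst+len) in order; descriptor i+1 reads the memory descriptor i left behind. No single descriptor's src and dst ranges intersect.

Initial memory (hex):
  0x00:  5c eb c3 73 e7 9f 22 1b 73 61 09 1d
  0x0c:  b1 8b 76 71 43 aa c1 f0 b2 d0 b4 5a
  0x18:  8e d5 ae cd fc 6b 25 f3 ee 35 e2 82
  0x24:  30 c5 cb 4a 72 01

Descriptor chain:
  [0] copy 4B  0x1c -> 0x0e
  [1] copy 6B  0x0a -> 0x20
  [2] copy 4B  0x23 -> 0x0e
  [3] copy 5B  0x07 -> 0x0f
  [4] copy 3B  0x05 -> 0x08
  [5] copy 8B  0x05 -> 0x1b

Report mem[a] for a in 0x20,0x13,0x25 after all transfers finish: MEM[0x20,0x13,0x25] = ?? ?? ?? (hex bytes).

MEM[0x20,0x13,0x25] = 1b 1d 6b

D0: mem[0x0e..0x11] <- [fc 6b 25 f3]
D1: mem[0x20..0x25] <- [09 1d b1 8b fc 6b]
D2: mem[0x0e..0x11] <- [8b fc 6b cb]
D3: mem[0x0f..0x13] <- [1b 73 61 09 1d]
D4: mem[0x08..0x0a] <- [9f 22 1b]
D5: mem[0x1b..0x22] <- [9f 22 1b 9f 22 1b 1d b1]
query mem[0x20]=0x1b, mem[0x13]=0x1d, mem[0x25]=0x6b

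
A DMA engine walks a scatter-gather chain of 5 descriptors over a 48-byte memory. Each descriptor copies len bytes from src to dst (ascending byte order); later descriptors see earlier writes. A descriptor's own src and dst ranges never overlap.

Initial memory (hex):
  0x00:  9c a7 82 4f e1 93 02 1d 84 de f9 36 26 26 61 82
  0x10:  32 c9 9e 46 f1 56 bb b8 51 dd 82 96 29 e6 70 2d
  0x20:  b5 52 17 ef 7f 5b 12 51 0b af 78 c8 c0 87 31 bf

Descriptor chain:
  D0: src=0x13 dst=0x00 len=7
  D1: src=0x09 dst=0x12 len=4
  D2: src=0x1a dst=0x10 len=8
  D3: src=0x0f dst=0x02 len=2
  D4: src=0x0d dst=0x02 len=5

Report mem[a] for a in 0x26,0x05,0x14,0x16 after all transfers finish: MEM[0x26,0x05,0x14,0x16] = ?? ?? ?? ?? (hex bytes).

[0] 0x13->0x00 len=7 : 46 f1 56 bb b8 51 dd
[1] 0x09->0x12 len=4 : de f9 36 26
[2] 0x1a->0x10 len=8 : 82 96 29 e6 70 2d b5 52
[3] 0x0f->0x02 len=2 : 82 82
[4] 0x0d->0x02 len=5 : 26 61 82 82 96
query mem[0x26]=0x12, mem[0x05]=0x82, mem[0x14]=0x70, mem[0x16]=0xb5

MEM[0x26,0x05,0x14,0x16] = 12 82 70 b5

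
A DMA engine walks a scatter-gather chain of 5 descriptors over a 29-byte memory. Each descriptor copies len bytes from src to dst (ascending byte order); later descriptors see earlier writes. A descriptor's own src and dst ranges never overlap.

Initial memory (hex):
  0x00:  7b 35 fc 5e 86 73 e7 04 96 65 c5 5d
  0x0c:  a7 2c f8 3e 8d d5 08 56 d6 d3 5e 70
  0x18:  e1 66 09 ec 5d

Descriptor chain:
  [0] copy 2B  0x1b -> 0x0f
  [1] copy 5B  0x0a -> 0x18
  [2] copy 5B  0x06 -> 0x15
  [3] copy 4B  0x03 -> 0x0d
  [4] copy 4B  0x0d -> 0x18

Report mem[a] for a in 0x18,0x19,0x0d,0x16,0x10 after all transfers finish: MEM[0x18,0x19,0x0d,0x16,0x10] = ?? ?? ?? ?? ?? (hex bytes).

MEM[0x18,0x19,0x0d,0x16,0x10] = 5e 86 5e 04 e7

D0: mem[0x0f..0x10] <- [ec 5d]
D1: mem[0x18..0x1c] <- [c5 5d a7 2c f8]
D2: mem[0x15..0x19] <- [e7 04 96 65 c5]
D3: mem[0x0d..0x10] <- [5e 86 73 e7]
D4: mem[0x18..0x1b] <- [5e 86 73 e7]
query mem[0x18]=0x5e, mem[0x19]=0x86, mem[0x0d]=0x5e, mem[0x16]=0x04, mem[0x10]=0xe7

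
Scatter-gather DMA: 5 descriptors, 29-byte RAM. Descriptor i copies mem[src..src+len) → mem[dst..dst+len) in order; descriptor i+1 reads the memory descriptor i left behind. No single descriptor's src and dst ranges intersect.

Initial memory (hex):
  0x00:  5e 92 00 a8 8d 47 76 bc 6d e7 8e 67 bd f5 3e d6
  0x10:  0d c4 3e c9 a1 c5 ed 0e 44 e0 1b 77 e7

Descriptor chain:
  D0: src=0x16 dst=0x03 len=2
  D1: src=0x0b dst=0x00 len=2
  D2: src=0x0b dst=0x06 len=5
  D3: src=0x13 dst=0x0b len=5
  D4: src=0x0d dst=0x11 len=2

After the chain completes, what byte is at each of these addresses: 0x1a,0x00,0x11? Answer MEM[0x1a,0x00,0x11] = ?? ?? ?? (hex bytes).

[0] 0x16->0x03 len=2 : ed 0e
[1] 0x0b->0x00 len=2 : 67 bd
[2] 0x0b->0x06 len=5 : 67 bd f5 3e d6
[3] 0x13->0x0b len=5 : c9 a1 c5 ed 0e
[4] 0x0d->0x11 len=2 : c5 ed
query mem[0x1a]=0x1b, mem[0x00]=0x67, mem[0x11]=0xc5

MEM[0x1a,0x00,0x11] = 1b 67 c5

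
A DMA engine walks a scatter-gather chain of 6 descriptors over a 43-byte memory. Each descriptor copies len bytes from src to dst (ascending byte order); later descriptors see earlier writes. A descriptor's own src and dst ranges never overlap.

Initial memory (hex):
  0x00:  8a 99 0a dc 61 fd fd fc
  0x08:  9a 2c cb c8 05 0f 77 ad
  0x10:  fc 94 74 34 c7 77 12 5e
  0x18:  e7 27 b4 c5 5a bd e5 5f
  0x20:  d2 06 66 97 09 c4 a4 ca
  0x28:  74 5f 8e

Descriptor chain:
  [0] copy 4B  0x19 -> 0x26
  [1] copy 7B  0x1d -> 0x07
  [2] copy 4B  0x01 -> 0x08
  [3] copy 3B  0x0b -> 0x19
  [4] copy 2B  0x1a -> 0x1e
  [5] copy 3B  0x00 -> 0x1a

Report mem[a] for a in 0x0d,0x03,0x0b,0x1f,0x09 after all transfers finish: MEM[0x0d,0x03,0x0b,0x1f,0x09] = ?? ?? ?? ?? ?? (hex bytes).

MEM[0x0d,0x03,0x0b,0x1f,0x09] = 97 dc 61 97 0a

[0] 0x19->0x26 len=4 : 27 b4 c5 5a
[1] 0x1d->0x07 len=7 : bd e5 5f d2 06 66 97
[2] 0x01->0x08 len=4 : 99 0a dc 61
[3] 0x0b->0x19 len=3 : 61 66 97
[4] 0x1a->0x1e len=2 : 66 97
[5] 0x00->0x1a len=3 : 8a 99 0a
query mem[0x0d]=0x97, mem[0x03]=0xdc, mem[0x0b]=0x61, mem[0x1f]=0x97, mem[0x09]=0x0a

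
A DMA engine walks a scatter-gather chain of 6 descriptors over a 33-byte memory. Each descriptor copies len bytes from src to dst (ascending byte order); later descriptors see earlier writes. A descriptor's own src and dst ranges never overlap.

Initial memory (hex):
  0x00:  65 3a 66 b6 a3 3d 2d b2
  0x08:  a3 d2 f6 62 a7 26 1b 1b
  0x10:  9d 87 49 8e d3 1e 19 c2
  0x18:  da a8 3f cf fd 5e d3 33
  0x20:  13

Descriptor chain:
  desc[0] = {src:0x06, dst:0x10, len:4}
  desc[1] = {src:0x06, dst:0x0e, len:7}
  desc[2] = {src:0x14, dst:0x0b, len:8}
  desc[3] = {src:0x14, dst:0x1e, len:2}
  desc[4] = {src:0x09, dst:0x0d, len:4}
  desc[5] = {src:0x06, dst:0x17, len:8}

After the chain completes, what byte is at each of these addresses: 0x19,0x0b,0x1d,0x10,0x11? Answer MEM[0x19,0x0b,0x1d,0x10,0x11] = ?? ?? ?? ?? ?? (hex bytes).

MEM[0x19,0x0b,0x1d,0x10,0x11] = a3 a7 1e 1e 3f

#0 dst[0x10+4] := {0x2d,0xb2,0xa3,0xd2}
#1 dst[0x0e+7] := {0x2d,0xb2,0xa3,0xd2,0xf6,0x62,0xa7}
#2 dst[0x0b+8] := {0xa7,0x1e,0x19,0xc2,0xda,0xa8,0x3f,0xcf}
#3 dst[0x1e+2] := {0xa7,0x1e}
#4 dst[0x0d+4] := {0xd2,0xf6,0xa7,0x1e}
#5 dst[0x17+8] := {0x2d,0xb2,0xa3,0xd2,0xf6,0xa7,0x1e,0xd2}
query mem[0x19]=0xa3, mem[0x0b]=0xa7, mem[0x1d]=0x1e, mem[0x10]=0x1e, mem[0x11]=0x3f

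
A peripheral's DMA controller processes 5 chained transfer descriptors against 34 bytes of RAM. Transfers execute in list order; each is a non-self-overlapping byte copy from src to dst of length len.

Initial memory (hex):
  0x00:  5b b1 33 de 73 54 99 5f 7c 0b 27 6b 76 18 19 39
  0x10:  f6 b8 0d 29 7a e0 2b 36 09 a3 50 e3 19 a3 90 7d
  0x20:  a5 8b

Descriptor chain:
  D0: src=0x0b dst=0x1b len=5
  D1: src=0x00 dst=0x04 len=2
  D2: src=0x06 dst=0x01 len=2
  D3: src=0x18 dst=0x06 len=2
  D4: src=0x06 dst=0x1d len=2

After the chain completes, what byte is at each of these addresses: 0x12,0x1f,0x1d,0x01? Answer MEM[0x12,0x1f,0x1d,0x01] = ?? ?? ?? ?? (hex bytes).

D0: mem[0x1b..0x1f] <- [6b 76 18 19 39]
D1: mem[0x04..0x05] <- [5b b1]
D2: mem[0x01..0x02] <- [99 5f]
D3: mem[0x06..0x07] <- [09 a3]
D4: mem[0x1d..0x1e] <- [09 a3]
query mem[0x12]=0x0d, mem[0x1f]=0x39, mem[0x1d]=0x09, mem[0x01]=0x99

MEM[0x12,0x1f,0x1d,0x01] = 0d 39 09 99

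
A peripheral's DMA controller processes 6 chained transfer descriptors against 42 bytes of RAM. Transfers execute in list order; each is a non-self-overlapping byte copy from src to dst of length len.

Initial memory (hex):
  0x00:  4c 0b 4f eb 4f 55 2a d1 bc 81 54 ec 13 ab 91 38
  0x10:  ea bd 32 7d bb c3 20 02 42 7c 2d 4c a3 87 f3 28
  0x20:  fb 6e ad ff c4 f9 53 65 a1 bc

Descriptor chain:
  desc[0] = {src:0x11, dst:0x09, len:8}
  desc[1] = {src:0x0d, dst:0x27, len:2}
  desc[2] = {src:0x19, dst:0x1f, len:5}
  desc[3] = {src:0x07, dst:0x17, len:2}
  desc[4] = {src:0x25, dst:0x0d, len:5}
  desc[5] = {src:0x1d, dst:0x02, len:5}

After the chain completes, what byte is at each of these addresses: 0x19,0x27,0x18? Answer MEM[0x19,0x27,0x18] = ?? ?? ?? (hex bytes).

#0 dst[0x09+8] := {0xbd,0x32,0x7d,0xbb,0xc3,0x20,0x02,0x42}
#1 dst[0x27+2] := {0xc3,0x20}
#2 dst[0x1f+5] := {0x7c,0x2d,0x4c,0xa3,0x87}
#3 dst[0x17+2] := {0xd1,0xbc}
#4 dst[0x0d+5] := {0xf9,0x53,0xc3,0x20,0xbc}
#5 dst[0x02+5] := {0x87,0xf3,0x7c,0x2d,0x4c}
query mem[0x19]=0x7c, mem[0x27]=0xc3, mem[0x18]=0xbc

MEM[0x19,0x27,0x18] = 7c c3 bc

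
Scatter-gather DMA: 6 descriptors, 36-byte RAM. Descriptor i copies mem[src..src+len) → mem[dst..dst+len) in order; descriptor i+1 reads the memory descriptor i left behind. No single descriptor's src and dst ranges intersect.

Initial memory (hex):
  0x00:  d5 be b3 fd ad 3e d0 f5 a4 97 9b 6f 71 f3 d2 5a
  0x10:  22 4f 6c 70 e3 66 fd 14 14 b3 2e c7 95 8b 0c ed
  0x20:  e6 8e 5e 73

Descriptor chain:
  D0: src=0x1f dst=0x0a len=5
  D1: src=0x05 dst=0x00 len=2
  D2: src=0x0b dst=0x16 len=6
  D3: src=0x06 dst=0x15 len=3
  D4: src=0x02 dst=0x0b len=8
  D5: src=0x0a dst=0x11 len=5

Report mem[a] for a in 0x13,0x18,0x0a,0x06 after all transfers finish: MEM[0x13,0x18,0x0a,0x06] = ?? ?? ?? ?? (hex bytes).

MEM[0x13,0x18,0x0a,0x06] = fd 5e ed d0

#0 dst[0x0a+5] := {0xed,0xe6,0x8e,0x5e,0x73}
#1 dst[0x00+2] := {0x3e,0xd0}
#2 dst[0x16+6] := {0xe6,0x8e,0x5e,0x73,0x5a,0x22}
#3 dst[0x15+3] := {0xd0,0xf5,0xa4}
#4 dst[0x0b+8] := {0xb3,0xfd,0xad,0x3e,0xd0,0xf5,0xa4,0x97}
#5 dst[0x11+5] := {0xed,0xb3,0xfd,0xad,0x3e}
query mem[0x13]=0xfd, mem[0x18]=0x5e, mem[0x0a]=0xed, mem[0x06]=0xd0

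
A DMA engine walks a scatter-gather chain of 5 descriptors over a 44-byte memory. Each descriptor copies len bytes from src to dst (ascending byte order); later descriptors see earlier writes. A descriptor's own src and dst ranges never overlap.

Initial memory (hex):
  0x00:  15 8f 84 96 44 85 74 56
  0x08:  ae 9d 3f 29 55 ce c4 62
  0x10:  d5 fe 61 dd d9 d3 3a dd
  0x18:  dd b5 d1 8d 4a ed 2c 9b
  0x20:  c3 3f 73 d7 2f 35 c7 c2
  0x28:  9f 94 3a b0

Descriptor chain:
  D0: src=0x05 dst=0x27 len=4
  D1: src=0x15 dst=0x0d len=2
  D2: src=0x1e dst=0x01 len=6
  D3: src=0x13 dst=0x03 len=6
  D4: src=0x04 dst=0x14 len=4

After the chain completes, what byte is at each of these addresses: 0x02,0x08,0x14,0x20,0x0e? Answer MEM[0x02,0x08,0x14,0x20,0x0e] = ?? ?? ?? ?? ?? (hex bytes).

MEM[0x02,0x08,0x14,0x20,0x0e] = 9b dd d9 c3 3a

  after D0: wrote 4B at 0x27 = 857456ae
  after D1: wrote 2B at 0x0d = d33a
  after D2: wrote 6B at 0x01 = 2c9bc33f73d7
  after D3: wrote 6B at 0x03 = ddd9d33adddd
  after D4: wrote 4B at 0x14 = d9d33add
query mem[0x02]=0x9b, mem[0x08]=0xdd, mem[0x14]=0xd9, mem[0x20]=0xc3, mem[0x0e]=0x3a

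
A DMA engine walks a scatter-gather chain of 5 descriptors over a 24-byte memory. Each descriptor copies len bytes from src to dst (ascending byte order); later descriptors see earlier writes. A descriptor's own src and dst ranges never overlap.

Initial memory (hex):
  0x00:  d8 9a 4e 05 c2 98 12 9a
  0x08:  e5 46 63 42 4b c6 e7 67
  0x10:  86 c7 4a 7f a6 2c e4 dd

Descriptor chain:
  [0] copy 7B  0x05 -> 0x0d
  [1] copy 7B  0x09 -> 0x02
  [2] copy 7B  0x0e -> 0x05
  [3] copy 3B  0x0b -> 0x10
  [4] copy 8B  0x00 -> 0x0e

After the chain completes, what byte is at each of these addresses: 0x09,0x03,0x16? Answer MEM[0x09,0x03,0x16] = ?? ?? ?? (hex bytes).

D0: mem[0x0d..0x13] <- [98 12 9a e5 46 63 42]
D1: mem[0x02..0x08] <- [46 63 42 4b 98 12 9a]
D2: mem[0x05..0x0b] <- [12 9a e5 46 63 42 a6]
D3: mem[0x10..0x12] <- [a6 4b 98]
D4: mem[0x0e..0x15] <- [d8 9a 46 63 42 12 9a e5]
query mem[0x09]=0x63, mem[0x03]=0x63, mem[0x16]=0xe4

MEM[0x09,0x03,0x16] = 63 63 e4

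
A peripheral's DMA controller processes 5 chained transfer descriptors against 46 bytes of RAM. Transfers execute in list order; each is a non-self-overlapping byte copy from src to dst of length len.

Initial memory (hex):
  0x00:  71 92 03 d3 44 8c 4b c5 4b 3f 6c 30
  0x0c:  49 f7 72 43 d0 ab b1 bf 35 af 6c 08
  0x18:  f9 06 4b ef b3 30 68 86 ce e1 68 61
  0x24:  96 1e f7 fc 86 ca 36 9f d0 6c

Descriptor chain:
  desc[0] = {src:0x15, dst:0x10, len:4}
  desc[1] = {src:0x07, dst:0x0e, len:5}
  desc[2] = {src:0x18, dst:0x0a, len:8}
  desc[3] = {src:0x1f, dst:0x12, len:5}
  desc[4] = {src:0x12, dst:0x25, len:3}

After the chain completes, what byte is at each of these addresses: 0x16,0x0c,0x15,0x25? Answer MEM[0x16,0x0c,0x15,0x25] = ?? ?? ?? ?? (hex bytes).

MEM[0x16,0x0c,0x15,0x25] = 61 4b 68 86

  after D0: wrote 4B at 0x10 = af6c08f9
  after D1: wrote 5B at 0x0e = c54b3f6c30
  after D2: wrote 8B at 0x0a = f9064befb3306886
  after D3: wrote 5B at 0x12 = 86cee16861
  after D4: wrote 3B at 0x25 = 86cee1
query mem[0x16]=0x61, mem[0x0c]=0x4b, mem[0x15]=0x68, mem[0x25]=0x86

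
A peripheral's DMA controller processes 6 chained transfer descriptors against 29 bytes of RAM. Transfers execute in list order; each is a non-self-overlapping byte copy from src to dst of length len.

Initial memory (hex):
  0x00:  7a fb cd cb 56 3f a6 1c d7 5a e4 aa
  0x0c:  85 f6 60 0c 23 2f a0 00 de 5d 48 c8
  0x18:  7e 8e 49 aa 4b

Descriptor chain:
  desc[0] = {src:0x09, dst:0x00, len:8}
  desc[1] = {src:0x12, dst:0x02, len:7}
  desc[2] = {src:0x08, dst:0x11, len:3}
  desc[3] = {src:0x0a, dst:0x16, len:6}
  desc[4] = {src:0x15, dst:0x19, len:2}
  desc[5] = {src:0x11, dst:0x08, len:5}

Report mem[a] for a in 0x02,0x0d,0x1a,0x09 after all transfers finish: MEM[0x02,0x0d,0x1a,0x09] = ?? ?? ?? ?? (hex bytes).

D0: mem[0x00..0x07] <- [5a e4 aa 85 f6 60 0c 23]
D1: mem[0x02..0x08] <- [a0 00 de 5d 48 c8 7e]
D2: mem[0x11..0x13] <- [7e 5a e4]
D3: mem[0x16..0x1b] <- [e4 aa 85 f6 60 0c]
D4: mem[0x19..0x1a] <- [5d e4]
D5: mem[0x08..0x0c] <- [7e 5a e4 de 5d]
query mem[0x02]=0xa0, mem[0x0d]=0xf6, mem[0x1a]=0xe4, mem[0x09]=0x5a

MEM[0x02,0x0d,0x1a,0x09] = a0 f6 e4 5a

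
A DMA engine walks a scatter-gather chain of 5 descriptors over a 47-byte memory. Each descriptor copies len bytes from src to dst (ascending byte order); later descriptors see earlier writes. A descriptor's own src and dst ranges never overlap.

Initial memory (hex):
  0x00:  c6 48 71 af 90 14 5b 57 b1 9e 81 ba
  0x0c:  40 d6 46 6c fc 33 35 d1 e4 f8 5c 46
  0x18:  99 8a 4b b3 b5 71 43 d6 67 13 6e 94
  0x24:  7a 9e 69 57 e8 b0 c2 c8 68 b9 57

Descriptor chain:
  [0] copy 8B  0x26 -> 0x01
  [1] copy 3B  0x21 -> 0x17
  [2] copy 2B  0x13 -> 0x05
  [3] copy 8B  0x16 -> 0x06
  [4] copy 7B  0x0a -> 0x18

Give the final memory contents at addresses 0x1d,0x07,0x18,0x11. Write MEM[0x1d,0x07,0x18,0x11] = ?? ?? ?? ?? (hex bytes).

MEM[0x1d,0x07,0x18,0x11] = 6c 13 4b 33

#0 dst[0x01+8] := {0x69,0x57,0xe8,0xb0,0xc2,0xc8,0x68,0xb9}
#1 dst[0x17+3] := {0x13,0x6e,0x94}
#2 dst[0x05+2] := {0xd1,0xe4}
#3 dst[0x06+8] := {0x5c,0x13,0x6e,0x94,0x4b,0xb3,0xb5,0x71}
#4 dst[0x18+7] := {0x4b,0xb3,0xb5,0x71,0x46,0x6c,0xfc}
query mem[0x1d]=0x6c, mem[0x07]=0x13, mem[0x18]=0x4b, mem[0x11]=0x33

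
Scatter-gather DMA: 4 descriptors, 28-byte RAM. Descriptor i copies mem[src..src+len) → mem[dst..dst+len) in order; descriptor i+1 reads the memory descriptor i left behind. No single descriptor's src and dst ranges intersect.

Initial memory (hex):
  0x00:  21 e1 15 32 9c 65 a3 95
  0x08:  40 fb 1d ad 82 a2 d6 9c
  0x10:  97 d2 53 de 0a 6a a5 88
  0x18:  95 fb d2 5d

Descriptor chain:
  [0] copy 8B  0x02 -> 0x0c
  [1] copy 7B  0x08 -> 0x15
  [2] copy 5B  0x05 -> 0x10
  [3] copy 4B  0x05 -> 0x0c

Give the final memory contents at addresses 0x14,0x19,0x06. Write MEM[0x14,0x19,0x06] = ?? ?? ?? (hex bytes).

MEM[0x14,0x19,0x06] = fb 15 a3

  after D0: wrote 8B at 0x0c = 15329c65a39540fb
  after D1: wrote 7B at 0x15 = 40fb1dad15329c
  after D2: wrote 5B at 0x10 = 65a39540fb
  after D3: wrote 4B at 0x0c = 65a39540
query mem[0x14]=0xfb, mem[0x19]=0x15, mem[0x06]=0xa3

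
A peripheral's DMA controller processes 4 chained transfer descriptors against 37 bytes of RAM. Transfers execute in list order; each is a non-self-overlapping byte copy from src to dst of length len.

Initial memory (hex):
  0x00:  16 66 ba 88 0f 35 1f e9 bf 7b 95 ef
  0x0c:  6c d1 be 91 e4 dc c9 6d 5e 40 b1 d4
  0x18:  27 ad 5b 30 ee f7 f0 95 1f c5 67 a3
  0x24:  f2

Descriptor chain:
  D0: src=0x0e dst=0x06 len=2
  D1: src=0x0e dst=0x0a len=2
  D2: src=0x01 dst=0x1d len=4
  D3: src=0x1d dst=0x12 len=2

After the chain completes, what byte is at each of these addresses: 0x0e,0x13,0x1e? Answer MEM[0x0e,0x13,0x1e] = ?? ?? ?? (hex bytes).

MEM[0x0e,0x13,0x1e] = be ba ba

D0: mem[0x06..0x07] <- [be 91]
D1: mem[0x0a..0x0b] <- [be 91]
D2: mem[0x1d..0x20] <- [66 ba 88 0f]
D3: mem[0x12..0x13] <- [66 ba]
query mem[0x0e]=0xbe, mem[0x13]=0xba, mem[0x1e]=0xba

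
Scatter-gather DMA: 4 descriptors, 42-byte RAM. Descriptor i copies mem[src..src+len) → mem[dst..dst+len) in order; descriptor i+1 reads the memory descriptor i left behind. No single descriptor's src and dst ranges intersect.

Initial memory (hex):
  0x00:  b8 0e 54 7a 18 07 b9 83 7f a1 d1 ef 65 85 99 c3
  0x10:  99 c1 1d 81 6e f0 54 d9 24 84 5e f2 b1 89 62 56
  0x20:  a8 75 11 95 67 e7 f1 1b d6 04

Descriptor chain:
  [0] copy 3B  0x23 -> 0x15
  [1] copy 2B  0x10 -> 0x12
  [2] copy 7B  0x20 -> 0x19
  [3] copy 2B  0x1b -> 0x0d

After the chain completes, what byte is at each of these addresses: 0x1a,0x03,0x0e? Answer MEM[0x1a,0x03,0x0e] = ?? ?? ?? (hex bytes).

MEM[0x1a,0x03,0x0e] = 75 7a 95

D0: mem[0x15..0x17] <- [95 67 e7]
D1: mem[0x12..0x13] <- [99 c1]
D2: mem[0x19..0x1f] <- [a8 75 11 95 67 e7 f1]
D3: mem[0x0d..0x0e] <- [11 95]
query mem[0x1a]=0x75, mem[0x03]=0x7a, mem[0x0e]=0x95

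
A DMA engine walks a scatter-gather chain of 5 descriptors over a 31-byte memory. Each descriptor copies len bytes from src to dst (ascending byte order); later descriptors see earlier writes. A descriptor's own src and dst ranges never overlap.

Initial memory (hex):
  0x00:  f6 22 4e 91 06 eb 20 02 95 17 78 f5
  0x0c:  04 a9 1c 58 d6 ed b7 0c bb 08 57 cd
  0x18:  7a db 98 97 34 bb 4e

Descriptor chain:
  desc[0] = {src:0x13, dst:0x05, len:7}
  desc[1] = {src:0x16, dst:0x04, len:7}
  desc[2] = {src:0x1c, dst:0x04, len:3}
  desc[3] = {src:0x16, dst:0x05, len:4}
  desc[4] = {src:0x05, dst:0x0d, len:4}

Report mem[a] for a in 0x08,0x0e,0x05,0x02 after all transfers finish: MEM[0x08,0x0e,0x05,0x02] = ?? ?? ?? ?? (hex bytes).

MEM[0x08,0x0e,0x05,0x02] = db cd 57 4e

D0: mem[0x05..0x0b] <- [0c bb 08 57 cd 7a db]
D1: mem[0x04..0x0a] <- [57 cd 7a db 98 97 34]
D2: mem[0x04..0x06] <- [34 bb 4e]
D3: mem[0x05..0x08] <- [57 cd 7a db]
D4: mem[0x0d..0x10] <- [57 cd 7a db]
query mem[0x08]=0xdb, mem[0x0e]=0xcd, mem[0x05]=0x57, mem[0x02]=0x4e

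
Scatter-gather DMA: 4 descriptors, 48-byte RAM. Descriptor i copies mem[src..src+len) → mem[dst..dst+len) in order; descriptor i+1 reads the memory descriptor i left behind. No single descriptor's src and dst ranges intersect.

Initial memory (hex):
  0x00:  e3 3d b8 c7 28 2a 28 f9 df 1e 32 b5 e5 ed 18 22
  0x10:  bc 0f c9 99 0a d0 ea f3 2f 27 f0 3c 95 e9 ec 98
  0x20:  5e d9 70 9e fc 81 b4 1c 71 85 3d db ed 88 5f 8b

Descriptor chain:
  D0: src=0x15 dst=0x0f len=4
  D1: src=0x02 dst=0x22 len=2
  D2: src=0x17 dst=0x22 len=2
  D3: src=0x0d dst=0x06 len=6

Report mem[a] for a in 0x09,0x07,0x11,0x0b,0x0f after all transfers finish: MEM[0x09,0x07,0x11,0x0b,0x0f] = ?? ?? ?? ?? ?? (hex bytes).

MEM[0x09,0x07,0x11,0x0b,0x0f] = ea 18 f3 2f d0

D0: mem[0x0f..0x12] <- [d0 ea f3 2f]
D1: mem[0x22..0x23] <- [b8 c7]
D2: mem[0x22..0x23] <- [f3 2f]
D3: mem[0x06..0x0b] <- [ed 18 d0 ea f3 2f]
query mem[0x09]=0xea, mem[0x07]=0x18, mem[0x11]=0xf3, mem[0x0b]=0x2f, mem[0x0f]=0xd0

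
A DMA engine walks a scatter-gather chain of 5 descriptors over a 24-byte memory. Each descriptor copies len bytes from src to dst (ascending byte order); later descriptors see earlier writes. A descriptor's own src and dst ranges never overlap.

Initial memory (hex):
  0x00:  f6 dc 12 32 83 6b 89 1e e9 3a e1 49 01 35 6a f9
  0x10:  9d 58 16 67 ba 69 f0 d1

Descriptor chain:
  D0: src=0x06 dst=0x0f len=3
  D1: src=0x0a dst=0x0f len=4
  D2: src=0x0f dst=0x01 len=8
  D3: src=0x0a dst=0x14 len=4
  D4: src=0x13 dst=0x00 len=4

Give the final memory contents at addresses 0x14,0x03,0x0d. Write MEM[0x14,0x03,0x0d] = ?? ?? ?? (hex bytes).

D0: mem[0x0f..0x11] <- [89 1e e9]
D1: mem[0x0f..0x12] <- [e1 49 01 35]
D2: mem[0x01..0x08] <- [e1 49 01 35 67 ba 69 f0]
D3: mem[0x14..0x17] <- [e1 49 01 35]
D4: mem[0x00..0x03] <- [67 e1 49 01]
query mem[0x14]=0xe1, mem[0x03]=0x01, mem[0x0d]=0x35

MEM[0x14,0x03,0x0d] = e1 01 35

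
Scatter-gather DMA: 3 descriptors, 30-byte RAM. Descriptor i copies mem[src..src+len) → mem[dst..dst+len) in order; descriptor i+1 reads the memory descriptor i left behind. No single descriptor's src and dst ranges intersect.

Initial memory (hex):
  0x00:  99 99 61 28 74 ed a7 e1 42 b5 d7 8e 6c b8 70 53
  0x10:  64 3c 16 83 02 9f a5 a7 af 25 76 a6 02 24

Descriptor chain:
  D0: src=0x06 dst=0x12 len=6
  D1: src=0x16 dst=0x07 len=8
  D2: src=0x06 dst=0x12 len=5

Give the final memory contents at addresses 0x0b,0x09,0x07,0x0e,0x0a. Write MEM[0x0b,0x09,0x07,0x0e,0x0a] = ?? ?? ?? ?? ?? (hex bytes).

  after D0: wrote 6B at 0x12 = a7e142b5d78e
  after D1: wrote 8B at 0x07 = d78eaf2576a60224
  after D2: wrote 5B at 0x12 = a7d78eaf25
query mem[0x0b]=0x76, mem[0x09]=0xaf, mem[0x07]=0xd7, mem[0x0e]=0x24, mem[0x0a]=0x25

MEM[0x0b,0x09,0x07,0x0e,0x0a] = 76 af d7 24 25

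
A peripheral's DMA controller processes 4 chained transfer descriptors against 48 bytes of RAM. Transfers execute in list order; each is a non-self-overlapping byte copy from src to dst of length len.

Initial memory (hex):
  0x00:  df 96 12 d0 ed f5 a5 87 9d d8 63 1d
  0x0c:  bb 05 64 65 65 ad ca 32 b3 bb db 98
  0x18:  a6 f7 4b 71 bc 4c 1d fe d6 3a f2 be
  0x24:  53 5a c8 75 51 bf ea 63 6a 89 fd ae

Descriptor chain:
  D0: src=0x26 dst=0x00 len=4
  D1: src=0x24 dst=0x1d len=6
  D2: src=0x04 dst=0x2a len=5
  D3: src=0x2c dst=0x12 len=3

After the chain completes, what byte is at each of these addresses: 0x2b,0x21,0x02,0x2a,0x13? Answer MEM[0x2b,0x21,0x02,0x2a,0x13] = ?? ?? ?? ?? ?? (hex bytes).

MEM[0x2b,0x21,0x02,0x2a,0x13] = f5 51 51 ed 87

D0: mem[0x00..0x03] <- [c8 75 51 bf]
D1: mem[0x1d..0x22] <- [53 5a c8 75 51 bf]
D2: mem[0x2a..0x2e] <- [ed f5 a5 87 9d]
D3: mem[0x12..0x14] <- [a5 87 9d]
query mem[0x2b]=0xf5, mem[0x21]=0x51, mem[0x02]=0x51, mem[0x2a]=0xed, mem[0x13]=0x87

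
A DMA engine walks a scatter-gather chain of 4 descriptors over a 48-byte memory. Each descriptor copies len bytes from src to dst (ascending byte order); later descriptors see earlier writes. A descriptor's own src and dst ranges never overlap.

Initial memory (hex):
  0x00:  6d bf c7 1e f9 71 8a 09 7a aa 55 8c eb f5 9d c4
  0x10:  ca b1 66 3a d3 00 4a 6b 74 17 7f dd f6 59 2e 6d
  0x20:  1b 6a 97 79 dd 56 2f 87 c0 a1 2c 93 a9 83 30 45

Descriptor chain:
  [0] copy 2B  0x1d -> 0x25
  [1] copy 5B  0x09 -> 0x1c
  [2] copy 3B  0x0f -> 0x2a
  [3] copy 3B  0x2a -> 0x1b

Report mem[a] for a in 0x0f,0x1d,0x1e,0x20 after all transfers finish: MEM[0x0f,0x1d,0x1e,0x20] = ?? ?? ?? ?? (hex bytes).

MEM[0x0f,0x1d,0x1e,0x20] = c4 b1 8c f5

#0 dst[0x25+2] := {0x59,0x2e}
#1 dst[0x1c+5] := {0xaa,0x55,0x8c,0xeb,0xf5}
#2 dst[0x2a+3] := {0xc4,0xca,0xb1}
#3 dst[0x1b+3] := {0xc4,0xca,0xb1}
query mem[0x0f]=0xc4, mem[0x1d]=0xb1, mem[0x1e]=0x8c, mem[0x20]=0xf5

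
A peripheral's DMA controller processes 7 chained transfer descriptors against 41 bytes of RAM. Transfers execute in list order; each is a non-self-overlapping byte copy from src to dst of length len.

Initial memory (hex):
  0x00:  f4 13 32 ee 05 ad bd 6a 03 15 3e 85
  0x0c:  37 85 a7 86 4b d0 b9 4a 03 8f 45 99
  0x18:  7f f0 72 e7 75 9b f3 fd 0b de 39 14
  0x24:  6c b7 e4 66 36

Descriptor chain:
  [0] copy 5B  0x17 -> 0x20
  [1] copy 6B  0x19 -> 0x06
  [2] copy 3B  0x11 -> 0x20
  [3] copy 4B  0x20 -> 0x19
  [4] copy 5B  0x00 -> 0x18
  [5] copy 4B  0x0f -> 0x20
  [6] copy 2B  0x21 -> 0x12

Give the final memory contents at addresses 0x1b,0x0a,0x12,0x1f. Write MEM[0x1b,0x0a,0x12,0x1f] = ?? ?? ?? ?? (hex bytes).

  after D0: wrote 5B at 0x20 = 997ff072e7
  after D1: wrote 6B at 0x06 = f072e7759bf3
  after D2: wrote 3B at 0x20 = d0b94a
  after D3: wrote 4B at 0x19 = d0b94a72
  after D4: wrote 5B at 0x18 = f41332ee05
  after D5: wrote 4B at 0x20 = 864bd0b9
  after D6: wrote 2B at 0x12 = 4bd0
query mem[0x1b]=0xee, mem[0x0a]=0x9b, mem[0x12]=0x4b, mem[0x1f]=0xfd

MEM[0x1b,0x0a,0x12,0x1f] = ee 9b 4b fd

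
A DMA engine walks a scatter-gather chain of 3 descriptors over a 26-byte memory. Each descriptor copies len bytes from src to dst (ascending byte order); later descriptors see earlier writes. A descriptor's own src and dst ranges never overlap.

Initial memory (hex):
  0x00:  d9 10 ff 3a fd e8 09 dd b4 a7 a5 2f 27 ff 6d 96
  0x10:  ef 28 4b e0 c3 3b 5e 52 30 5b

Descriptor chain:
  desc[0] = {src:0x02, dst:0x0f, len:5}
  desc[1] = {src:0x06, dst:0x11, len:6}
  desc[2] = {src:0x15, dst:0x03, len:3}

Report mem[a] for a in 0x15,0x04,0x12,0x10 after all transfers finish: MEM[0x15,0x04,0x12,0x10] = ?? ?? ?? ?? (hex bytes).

MEM[0x15,0x04,0x12,0x10] = a5 2f dd 3a

#0 dst[0x0f+5] := {0xff,0x3a,0xfd,0xe8,0x09}
#1 dst[0x11+6] := {0x09,0xdd,0xb4,0xa7,0xa5,0x2f}
#2 dst[0x03+3] := {0xa5,0x2f,0x52}
query mem[0x15]=0xa5, mem[0x04]=0x2f, mem[0x12]=0xdd, mem[0x10]=0x3a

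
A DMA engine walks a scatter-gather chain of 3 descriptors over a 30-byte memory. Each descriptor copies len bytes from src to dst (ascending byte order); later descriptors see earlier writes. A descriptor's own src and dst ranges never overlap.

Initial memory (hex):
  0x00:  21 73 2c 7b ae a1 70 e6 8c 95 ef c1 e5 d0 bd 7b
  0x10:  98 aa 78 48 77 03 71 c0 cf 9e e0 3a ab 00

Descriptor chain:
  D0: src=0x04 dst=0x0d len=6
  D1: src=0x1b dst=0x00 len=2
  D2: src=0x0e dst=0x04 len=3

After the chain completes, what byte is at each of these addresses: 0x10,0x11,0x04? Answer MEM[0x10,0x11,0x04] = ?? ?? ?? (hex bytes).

D0: mem[0x0d..0x12] <- [ae a1 70 e6 8c 95]
D1: mem[0x00..0x01] <- [3a ab]
D2: mem[0x04..0x06] <- [a1 70 e6]
query mem[0x10]=0xe6, mem[0x11]=0x8c, mem[0x04]=0xa1

MEM[0x10,0x11,0x04] = e6 8c a1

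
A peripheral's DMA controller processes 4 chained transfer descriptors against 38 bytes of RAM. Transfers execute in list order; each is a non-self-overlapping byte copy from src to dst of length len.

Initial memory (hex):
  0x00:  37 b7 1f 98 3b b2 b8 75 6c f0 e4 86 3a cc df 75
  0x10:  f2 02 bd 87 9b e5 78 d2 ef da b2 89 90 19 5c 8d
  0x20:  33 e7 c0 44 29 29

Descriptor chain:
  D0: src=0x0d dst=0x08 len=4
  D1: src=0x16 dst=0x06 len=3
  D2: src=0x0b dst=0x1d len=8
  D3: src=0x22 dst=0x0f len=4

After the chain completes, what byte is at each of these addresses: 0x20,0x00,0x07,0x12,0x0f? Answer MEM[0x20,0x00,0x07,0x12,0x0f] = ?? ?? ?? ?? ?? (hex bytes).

MEM[0x20,0x00,0x07,0x12,0x0f] = df 37 d2 29 f2

[0] 0x0d->0x08 len=4 : cc df 75 f2
[1] 0x16->0x06 len=3 : 78 d2 ef
[2] 0x0b->0x1d len=8 : f2 3a cc df 75 f2 02 bd
[3] 0x22->0x0f len=4 : f2 02 bd 29
query mem[0x20]=0xdf, mem[0x00]=0x37, mem[0x07]=0xd2, mem[0x12]=0x29, mem[0x0f]=0xf2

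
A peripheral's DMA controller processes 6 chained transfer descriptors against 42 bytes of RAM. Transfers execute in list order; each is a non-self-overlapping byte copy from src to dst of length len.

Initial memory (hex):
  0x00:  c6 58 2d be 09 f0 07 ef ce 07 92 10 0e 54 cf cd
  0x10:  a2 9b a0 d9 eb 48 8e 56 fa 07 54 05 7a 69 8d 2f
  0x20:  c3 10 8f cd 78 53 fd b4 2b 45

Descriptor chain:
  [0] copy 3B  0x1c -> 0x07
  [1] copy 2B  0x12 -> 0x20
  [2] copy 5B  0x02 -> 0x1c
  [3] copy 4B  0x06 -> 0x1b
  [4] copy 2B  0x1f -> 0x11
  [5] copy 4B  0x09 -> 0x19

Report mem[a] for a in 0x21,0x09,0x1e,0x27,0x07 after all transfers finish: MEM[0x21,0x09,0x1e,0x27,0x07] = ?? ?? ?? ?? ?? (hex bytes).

MEM[0x21,0x09,0x1e,0x27,0x07] = d9 8d 8d b4 7a

D0: mem[0x07..0x09] <- [7a 69 8d]
D1: mem[0x20..0x21] <- [a0 d9]
D2: mem[0x1c..0x20] <- [2d be 09 f0 07]
D3: mem[0x1b..0x1e] <- [07 7a 69 8d]
D4: mem[0x11..0x12] <- [f0 07]
D5: mem[0x19..0x1c] <- [8d 92 10 0e]
query mem[0x21]=0xd9, mem[0x09]=0x8d, mem[0x1e]=0x8d, mem[0x27]=0xb4, mem[0x07]=0x7a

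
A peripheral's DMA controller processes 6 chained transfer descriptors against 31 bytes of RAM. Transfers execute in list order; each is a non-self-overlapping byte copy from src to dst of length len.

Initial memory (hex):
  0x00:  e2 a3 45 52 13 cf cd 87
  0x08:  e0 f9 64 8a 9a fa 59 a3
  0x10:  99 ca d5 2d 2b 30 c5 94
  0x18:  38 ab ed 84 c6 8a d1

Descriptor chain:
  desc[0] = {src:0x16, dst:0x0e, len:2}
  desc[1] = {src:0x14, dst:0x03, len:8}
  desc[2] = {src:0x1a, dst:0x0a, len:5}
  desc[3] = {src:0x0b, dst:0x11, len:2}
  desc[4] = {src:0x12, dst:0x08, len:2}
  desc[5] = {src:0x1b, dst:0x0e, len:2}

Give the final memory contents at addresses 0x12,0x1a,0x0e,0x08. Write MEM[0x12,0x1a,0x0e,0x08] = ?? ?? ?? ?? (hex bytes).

  after D0: wrote 2B at 0x0e = c594
  after D1: wrote 8B at 0x03 = 2b30c59438abed84
  after D2: wrote 5B at 0x0a = ed84c68ad1
  after D3: wrote 2B at 0x11 = 84c6
  after D4: wrote 2B at 0x08 = c62d
  after D5: wrote 2B at 0x0e = 84c6
query mem[0x12]=0xc6, mem[0x1a]=0xed, mem[0x0e]=0x84, mem[0x08]=0xc6

MEM[0x12,0x1a,0x0e,0x08] = c6 ed 84 c6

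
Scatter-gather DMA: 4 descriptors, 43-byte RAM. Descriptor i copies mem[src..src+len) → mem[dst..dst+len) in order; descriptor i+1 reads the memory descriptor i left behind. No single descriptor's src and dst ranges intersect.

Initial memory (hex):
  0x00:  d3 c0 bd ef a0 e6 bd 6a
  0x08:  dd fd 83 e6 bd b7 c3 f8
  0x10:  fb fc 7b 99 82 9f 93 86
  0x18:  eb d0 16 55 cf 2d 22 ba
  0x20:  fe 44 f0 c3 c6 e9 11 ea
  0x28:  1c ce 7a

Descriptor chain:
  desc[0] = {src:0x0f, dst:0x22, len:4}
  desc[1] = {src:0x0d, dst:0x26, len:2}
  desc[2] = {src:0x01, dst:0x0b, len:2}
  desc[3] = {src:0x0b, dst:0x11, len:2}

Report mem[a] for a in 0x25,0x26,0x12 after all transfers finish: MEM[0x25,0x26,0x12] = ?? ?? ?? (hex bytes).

  after D0: wrote 4B at 0x22 = f8fbfc7b
  after D1: wrote 2B at 0x26 = b7c3
  after D2: wrote 2B at 0x0b = c0bd
  after D3: wrote 2B at 0x11 = c0bd
query mem[0x25]=0x7b, mem[0x26]=0xb7, mem[0x12]=0xbd

MEM[0x25,0x26,0x12] = 7b b7 bd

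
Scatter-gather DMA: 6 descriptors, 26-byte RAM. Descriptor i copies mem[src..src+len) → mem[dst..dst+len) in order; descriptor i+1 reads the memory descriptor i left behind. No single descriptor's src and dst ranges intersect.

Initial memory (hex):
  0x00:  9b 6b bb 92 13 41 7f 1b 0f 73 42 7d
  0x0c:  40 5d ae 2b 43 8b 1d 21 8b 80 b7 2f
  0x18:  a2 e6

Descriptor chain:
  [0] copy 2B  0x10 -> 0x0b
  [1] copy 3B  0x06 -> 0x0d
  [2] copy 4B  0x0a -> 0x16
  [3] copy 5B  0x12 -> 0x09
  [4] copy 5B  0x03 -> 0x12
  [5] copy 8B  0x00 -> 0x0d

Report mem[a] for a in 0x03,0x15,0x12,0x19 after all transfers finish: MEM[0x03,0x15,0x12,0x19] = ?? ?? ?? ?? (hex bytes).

#0 dst[0x0b+2] := {0x43,0x8b}
#1 dst[0x0d+3] := {0x7f,0x1b,0x0f}
#2 dst[0x16+4] := {0x42,0x43,0x8b,0x7f}
#3 dst[0x09+5] := {0x1d,0x21,0x8b,0x80,0x42}
#4 dst[0x12+5] := {0x92,0x13,0x41,0x7f,0x1b}
#5 dst[0x0d+8] := {0x9b,0x6b,0xbb,0x92,0x13,0x41,0x7f,0x1b}
query mem[0x03]=0x92, mem[0x15]=0x7f, mem[0x12]=0x41, mem[0x19]=0x7f

MEM[0x03,0x15,0x12,0x19] = 92 7f 41 7f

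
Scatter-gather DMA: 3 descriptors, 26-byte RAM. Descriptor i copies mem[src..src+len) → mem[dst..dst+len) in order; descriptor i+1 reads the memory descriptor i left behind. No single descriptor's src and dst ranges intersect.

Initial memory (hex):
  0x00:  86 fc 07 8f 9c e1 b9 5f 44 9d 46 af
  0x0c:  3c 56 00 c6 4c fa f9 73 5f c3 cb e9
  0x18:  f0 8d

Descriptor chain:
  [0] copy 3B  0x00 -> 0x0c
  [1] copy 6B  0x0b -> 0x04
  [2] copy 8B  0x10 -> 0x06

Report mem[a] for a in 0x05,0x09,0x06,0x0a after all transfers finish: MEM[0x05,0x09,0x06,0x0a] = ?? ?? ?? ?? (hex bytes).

[0] 0x00->0x0c len=3 : 86 fc 07
[1] 0x0b->0x04 len=6 : af 86 fc 07 c6 4c
[2] 0x10->0x06 len=8 : 4c fa f9 73 5f c3 cb e9
query mem[0x05]=0x86, mem[0x09]=0x73, mem[0x06]=0x4c, mem[0x0a]=0x5f

MEM[0x05,0x09,0x06,0x0a] = 86 73 4c 5f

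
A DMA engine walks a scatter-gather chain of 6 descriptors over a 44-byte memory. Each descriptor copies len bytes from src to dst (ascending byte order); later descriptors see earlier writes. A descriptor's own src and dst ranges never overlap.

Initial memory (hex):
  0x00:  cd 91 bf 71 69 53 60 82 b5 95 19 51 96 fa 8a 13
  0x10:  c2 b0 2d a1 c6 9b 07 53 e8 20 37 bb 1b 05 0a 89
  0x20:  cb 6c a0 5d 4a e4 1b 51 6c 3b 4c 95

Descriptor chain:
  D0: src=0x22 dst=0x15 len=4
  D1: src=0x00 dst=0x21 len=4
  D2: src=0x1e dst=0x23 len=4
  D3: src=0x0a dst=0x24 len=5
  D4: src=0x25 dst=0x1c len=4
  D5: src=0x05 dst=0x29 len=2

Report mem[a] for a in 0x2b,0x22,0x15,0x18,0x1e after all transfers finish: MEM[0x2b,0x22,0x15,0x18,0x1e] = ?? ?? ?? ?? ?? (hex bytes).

MEM[0x2b,0x22,0x15,0x18,0x1e] = 95 91 a0 e4 fa

#0 dst[0x15+4] := {0xa0,0x5d,0x4a,0xe4}
#1 dst[0x21+4] := {0xcd,0x91,0xbf,0x71}
#2 dst[0x23+4] := {0x0a,0x89,0xcb,0xcd}
#3 dst[0x24+5] := {0x19,0x51,0x96,0xfa,0x8a}
#4 dst[0x1c+4] := {0x51,0x96,0xfa,0x8a}
#5 dst[0x29+2] := {0x53,0x60}
query mem[0x2b]=0x95, mem[0x22]=0x91, mem[0x15]=0xa0, mem[0x18]=0xe4, mem[0x1e]=0xfa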